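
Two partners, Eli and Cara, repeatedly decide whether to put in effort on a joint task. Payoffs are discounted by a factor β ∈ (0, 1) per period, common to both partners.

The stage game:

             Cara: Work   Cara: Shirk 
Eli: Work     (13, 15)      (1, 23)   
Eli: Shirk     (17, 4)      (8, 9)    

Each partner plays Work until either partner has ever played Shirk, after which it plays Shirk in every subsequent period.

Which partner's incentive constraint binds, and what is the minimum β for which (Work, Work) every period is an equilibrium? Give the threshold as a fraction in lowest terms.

Cara; β ≥ 4/7

For Eli: deviation gain 17−13 = 4, per-period punishment loss 13−8 = 5. IC gives β ≥ 4/9.
For Cara: gain 8, loss 6 per period, so β ≥ 8/14 = 4/7.
The tighter constraint is Cara's, so cooperation needs β ≥ 4/7.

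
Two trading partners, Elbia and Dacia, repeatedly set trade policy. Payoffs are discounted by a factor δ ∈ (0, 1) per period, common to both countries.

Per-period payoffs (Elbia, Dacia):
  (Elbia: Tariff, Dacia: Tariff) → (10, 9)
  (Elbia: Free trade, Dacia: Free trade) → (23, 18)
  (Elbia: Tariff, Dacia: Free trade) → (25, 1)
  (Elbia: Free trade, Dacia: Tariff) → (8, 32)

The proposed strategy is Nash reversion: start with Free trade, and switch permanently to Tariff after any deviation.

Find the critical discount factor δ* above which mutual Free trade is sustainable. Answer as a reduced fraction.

14/23

Elbia's threshold: (25−23)/(25−10) = 2/15.
Dacia's threshold: (32−18)/(32−9) = 14/23.
2/15 < 14/23, so Dacia binds and δ* = 14/23.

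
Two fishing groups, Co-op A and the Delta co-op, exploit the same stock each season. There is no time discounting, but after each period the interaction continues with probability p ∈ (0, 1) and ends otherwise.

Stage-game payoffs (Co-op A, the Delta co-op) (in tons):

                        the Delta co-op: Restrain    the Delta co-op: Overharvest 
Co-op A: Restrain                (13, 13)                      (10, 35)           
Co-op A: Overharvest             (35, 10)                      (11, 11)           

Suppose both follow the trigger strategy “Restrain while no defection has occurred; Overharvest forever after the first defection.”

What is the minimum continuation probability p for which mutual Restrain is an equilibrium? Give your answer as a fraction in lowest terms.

11/12

Expected cooperation value is 13 + p·13 + p²·13 + … = 13/(1−p); deviation gives 35 + p·11/(1−p).
13 ≥ 35(1−p) + 11p ⇒ 24p ≥ 22 ⇒ p ≥ 22/24 = 11/12.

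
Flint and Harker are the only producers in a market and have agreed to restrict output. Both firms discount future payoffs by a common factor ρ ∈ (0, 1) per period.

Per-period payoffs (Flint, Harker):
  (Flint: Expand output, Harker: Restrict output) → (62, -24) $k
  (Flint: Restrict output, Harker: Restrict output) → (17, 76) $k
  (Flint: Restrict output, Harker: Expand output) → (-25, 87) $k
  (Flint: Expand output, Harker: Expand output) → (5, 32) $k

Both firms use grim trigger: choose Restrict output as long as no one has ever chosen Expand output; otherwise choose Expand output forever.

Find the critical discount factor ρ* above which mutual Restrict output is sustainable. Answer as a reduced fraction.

Flint's threshold: (62−17)/(62−5) = 15/19.
Harker's threshold: (87−76)/(87−32) = 1/5.
15/19 > 1/5, so Flint binds and ρ* = 15/19.

15/19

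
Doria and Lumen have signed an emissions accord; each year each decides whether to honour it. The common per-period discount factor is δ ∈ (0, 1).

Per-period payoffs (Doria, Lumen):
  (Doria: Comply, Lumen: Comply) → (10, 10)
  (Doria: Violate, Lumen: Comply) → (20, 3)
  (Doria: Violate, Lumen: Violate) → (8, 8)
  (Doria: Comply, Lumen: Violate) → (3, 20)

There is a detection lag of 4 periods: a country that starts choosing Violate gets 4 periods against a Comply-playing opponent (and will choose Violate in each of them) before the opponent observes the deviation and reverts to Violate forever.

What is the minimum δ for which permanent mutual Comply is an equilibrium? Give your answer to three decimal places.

A deviator earns 20 for 4 periods, then 8 forever; cooperating earns 10 forever. Multiplying the IC by (1−δ):
10 ≥ 20(1−δ^4) + 8δ^4, so 12·δ^4 ≥ 10 and δ^4 ≥ 5/6.
δ ≥ (5/6)^(1/4) ≈ 0.955.

0.955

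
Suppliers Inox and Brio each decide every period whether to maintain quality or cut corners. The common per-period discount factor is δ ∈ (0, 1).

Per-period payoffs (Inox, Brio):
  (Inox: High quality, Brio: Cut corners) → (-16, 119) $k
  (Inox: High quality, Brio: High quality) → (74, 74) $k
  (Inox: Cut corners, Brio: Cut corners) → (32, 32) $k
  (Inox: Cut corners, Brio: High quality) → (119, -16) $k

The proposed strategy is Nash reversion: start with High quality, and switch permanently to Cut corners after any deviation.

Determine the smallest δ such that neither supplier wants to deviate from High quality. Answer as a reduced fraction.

15/29

Under grim trigger the critical discount factor is (T−C)/(T−P) with T = 119, C = 74, P = 32.
δ* = (119−74)/(119−32) = 45/87 = 15/29.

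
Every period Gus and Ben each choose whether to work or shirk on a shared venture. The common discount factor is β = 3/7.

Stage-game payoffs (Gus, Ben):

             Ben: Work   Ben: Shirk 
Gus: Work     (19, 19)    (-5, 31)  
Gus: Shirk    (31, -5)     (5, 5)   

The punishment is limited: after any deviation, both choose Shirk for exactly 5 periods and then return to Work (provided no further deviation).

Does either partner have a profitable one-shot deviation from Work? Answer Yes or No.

Yes

IC: β+…+β^5 ≥ (31−19)/(19−5) = 6/7.
At β = 3/7: partial sum = 0.7392 < 0.8571. Cooperation not sustainable.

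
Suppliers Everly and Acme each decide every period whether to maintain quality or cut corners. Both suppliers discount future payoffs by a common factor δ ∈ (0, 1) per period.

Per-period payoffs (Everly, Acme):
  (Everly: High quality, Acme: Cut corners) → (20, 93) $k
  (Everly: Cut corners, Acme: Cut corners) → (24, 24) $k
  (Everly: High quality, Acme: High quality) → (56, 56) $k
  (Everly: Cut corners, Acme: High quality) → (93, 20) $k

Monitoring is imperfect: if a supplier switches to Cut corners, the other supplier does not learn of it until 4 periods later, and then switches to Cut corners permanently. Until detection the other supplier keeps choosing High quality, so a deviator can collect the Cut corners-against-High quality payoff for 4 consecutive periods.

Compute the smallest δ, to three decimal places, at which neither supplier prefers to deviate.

The best deviation is to choose Cut corners for all 4 undetected periods, earning 93 each, then 24 forever once detected.
Deviation value: 93(1−δ^4)/(1−δ) + 24δ^4/(1−δ); cooperation value: 56/(1−δ).
IC: 56 ≥ 93(1−δ^4) + 24δ^4 = 93 − 69δ^4.
So δ^4 ≥ 37/69, giving δ ≥ (37/69)^(1/4) ≈ 0.856.

0.856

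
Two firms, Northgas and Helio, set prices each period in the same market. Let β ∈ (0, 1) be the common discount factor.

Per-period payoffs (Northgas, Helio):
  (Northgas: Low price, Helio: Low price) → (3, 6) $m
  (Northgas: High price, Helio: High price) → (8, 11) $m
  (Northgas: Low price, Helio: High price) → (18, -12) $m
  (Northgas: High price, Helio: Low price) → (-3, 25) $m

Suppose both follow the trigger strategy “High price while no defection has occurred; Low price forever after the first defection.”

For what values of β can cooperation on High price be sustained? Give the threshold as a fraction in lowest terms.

14/19

Northgas's threshold: (18−8)/(18−3) = 2/3.
Helio's threshold: (25−11)/(25−6) = 14/19.
2/3 < 14/19, so Helio binds and β* = 14/19.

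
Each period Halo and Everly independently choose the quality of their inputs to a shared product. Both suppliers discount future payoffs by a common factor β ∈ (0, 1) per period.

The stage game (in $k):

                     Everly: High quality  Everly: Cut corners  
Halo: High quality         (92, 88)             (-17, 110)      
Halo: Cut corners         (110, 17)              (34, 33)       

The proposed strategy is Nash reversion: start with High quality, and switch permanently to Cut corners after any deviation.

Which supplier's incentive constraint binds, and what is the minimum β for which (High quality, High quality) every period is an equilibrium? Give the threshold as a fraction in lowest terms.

Halo's threshold: (110−92)/(110−34) = 9/38.
Everly's threshold: (110−88)/(110−33) = 2/7.
9/38 < 2/7, so Everly binds and β* = 2/7.

Everly; β ≥ 2/7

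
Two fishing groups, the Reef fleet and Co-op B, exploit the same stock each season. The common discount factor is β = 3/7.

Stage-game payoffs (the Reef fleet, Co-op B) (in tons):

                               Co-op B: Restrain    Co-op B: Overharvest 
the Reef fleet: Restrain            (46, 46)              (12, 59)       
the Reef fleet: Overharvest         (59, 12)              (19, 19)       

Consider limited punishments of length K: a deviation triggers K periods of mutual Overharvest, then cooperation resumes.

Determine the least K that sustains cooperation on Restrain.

IC: β(1−β^K)/(1−β) ≥ (59−46)/(46−19) = 13/27.
With β = 3/7: need 1 − β^K ≥ 13/27·(1−3/7)/(3/7), i.e. β^K ≤ 0.3580.
Since (3/7)^1 = 0.4286 and (3/7)^2 = 0.1837, the smallest such K is 2.

2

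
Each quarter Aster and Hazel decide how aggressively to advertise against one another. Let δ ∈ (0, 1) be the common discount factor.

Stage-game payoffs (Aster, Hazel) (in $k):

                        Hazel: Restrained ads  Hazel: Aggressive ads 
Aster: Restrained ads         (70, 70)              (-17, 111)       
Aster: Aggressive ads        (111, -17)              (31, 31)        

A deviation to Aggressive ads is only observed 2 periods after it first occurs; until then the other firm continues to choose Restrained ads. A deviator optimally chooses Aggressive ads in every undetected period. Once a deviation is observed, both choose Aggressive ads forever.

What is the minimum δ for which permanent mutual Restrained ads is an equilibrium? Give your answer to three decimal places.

Deviating for the 2 undetected periods gains 111−70 = 41 per period over cooperation, then loses 70−31 = 39 per period forever once punishment starts.
Gain: 41(1 + δ + … + δ^1); loss: 39·δ^2/(1−δ).
No profitable deviation ⇔ 41(1−δ^2) ≤ 39·δ^2, i.e. δ^2 ≥ 41/(41+39) = 41/80.
Hence δ ≥ (41/80)^(1/2) ≈ 0.716.

0.716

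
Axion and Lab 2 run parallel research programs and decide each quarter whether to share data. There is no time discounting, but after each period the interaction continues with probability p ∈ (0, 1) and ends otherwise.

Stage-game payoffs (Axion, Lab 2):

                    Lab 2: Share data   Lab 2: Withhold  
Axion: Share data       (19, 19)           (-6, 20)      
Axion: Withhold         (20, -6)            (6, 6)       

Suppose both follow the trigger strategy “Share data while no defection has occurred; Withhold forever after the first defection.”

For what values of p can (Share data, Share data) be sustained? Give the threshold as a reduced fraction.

Expected cooperation value is 19 + p·19 + p²·19 + … = 19/(1−p); deviation gives 20 + p·6/(1−p).
19 ≥ 20(1−p) + 6p ⇒ 14p ≥ 1 ⇒ p ≥ 1/14.

1/14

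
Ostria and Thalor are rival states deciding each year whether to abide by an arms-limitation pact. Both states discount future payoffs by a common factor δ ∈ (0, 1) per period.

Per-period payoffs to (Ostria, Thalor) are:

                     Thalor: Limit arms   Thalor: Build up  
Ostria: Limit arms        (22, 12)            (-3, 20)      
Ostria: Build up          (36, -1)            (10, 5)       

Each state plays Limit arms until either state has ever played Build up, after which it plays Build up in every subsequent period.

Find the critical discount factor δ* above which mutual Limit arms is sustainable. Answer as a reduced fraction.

7/13

For Ostria: deviation gain 36−22 = 14, per-period punishment loss 22−10 = 12. IC gives δ ≥ 14/26 = 7/13.
For Thalor: gain 8, loss 7 per period, so δ ≥ 8/15.
The tighter constraint is Ostria's, so cooperation needs δ ≥ 7/13.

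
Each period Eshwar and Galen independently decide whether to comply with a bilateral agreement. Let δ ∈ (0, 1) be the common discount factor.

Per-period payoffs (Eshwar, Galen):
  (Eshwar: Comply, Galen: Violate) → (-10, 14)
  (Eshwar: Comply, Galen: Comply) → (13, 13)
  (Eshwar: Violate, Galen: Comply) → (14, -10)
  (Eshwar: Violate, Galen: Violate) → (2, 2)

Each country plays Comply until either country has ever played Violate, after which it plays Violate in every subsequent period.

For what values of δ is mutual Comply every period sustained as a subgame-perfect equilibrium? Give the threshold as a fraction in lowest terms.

13/(1−δ) ≥ 14 + 2δ/(1−δ)
13 ≥ 14 − 12δ
δ ≥ 1/12.

1/12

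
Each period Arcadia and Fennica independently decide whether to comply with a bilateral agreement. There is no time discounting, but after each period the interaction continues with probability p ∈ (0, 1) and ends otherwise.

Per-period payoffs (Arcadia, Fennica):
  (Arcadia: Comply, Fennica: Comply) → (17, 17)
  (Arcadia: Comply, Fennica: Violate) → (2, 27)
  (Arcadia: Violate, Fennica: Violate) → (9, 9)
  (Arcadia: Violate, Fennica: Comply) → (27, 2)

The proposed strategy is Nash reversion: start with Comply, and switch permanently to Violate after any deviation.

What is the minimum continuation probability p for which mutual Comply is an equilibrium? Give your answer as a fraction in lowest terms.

5/9

Expected cooperation value is 17 + p·17 + p²·17 + … = 17/(1−p); deviation gives 27 + p·9/(1−p).
17 ≥ 27(1−p) + 9p ⇒ 18p ≥ 10 ⇒ p ≥ 10/18 = 5/9.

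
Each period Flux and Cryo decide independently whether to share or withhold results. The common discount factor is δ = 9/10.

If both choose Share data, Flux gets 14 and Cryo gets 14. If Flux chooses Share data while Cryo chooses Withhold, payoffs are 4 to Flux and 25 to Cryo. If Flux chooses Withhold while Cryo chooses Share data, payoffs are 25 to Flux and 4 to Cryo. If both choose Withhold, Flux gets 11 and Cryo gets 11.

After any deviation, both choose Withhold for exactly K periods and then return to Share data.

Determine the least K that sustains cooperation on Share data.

5

IC: δ(1−δ^K)/(1−δ) ≥ (25−14)/(14−11) = 11/3.
With δ = 9/10: need 1 − δ^K ≥ 11/3·(1−9/10)/(9/10), i.e. δ^K ≤ 0.5926.
Since (9/10)^4 = 0.6561 and (9/10)^5 = 0.5905, the smallest such K is 5.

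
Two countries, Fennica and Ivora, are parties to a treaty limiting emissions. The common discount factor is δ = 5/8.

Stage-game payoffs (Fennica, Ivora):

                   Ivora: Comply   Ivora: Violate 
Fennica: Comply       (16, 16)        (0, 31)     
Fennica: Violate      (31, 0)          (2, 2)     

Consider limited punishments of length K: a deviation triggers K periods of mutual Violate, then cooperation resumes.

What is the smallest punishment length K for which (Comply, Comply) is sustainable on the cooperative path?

3

Need Σ_{k=1}^{K} δ^k ≥ (31−16)/(16−2) = 1.0714 at δ = 5/8.
At K = 2 the sum is 1.0156 < 1.0714; at K = 3 it is 1.2598 ≥ 1.0714.
So the minimum punishment length is K = 3.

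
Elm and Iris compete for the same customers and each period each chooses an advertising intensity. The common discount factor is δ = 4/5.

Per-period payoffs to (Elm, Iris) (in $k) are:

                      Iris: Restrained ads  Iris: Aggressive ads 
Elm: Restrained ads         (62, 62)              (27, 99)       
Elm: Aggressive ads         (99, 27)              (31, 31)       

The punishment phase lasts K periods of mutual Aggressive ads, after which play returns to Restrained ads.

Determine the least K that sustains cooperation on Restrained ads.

IC: δ(1−δ^K)/(1−δ) ≥ (99−62)/(62−31) = 37/31.
With δ = 4/5: need 1 − δ^K ≥ 37/31·(1−4/5)/(4/5), i.e. δ^K ≤ 0.7016.
Since (4/5)^1 = 0.8000 and (4/5)^2 = 0.6400, the smallest such K is 2.

2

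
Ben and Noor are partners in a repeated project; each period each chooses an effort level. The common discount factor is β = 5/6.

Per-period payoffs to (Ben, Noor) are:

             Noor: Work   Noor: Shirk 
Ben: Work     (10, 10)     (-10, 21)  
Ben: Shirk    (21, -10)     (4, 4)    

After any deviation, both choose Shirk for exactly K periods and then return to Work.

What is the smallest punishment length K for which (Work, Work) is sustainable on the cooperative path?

IC: β(1−β^K)/(1−β) ≥ (21−10)/(10−4) = 11/6.
With β = 5/6: need 1 − β^K ≥ 11/6·(1−5/6)/(5/6), i.e. β^K ≤ 0.6333.
Since (5/6)^2 = 0.6944 and (5/6)^3 = 0.5787, the smallest such K is 3.

3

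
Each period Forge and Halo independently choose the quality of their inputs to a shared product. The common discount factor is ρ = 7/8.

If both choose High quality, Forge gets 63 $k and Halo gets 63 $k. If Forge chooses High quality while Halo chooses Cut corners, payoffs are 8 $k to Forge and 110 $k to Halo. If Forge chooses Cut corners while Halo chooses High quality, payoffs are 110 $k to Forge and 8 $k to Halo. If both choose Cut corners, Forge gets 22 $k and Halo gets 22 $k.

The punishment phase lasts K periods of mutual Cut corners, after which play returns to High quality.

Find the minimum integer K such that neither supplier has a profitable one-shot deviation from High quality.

2

No profitable deviation requires (63−22)(ρ+…+ρ^K) ≥ 110−63, i.e. ρ+…+ρ^K ≥ 47/41 ≈ 1.1463.
With ρ = 7/8, the partial sums are K=1: 0.8750, K=2: 1.6406.
K = 2 is the first length at which the sum reaches 1.1463.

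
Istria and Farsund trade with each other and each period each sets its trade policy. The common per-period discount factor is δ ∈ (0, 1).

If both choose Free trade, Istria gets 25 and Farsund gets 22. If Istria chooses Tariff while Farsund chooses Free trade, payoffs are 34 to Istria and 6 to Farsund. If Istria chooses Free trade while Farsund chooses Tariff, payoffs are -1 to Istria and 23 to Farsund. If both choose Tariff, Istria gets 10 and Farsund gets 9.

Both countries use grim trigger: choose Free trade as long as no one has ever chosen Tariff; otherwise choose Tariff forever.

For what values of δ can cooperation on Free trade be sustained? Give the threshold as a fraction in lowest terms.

Istria's threshold: (34−25)/(34−10) = 3/8.
Farsund's threshold: (23−22)/(23−9) = 1/14.
3/8 > 1/14, so Istria binds and δ* = 3/8.

3/8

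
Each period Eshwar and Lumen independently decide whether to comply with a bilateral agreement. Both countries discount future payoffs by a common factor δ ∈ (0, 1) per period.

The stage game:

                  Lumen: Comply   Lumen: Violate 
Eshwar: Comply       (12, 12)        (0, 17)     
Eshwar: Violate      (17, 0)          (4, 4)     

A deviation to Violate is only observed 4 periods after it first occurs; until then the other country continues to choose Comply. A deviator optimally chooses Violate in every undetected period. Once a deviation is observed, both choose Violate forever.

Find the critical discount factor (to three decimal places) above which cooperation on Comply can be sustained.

0.788

A deviator earns 17 for 4 periods, then 4 forever; cooperating earns 12 forever. Multiplying the IC by (1−δ):
12 ≥ 17(1−δ^4) + 4δ^4, so 13·δ^4 ≥ 5 and δ^4 ≥ 5/13.
δ ≥ (5/13)^(1/4) ≈ 0.788.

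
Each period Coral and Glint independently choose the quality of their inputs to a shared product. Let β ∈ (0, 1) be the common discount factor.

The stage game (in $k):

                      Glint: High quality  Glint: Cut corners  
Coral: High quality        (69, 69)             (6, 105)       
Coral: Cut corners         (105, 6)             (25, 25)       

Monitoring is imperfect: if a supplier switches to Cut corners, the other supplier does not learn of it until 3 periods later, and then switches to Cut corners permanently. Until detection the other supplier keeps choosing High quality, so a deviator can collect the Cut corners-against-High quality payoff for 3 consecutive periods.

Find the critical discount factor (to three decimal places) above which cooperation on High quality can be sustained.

A deviator earns 105 for 3 periods, then 25 forever; cooperating earns 69 forever. Multiplying the IC by (1−β):
69 ≥ 105(1−β^3) + 25β^3, so 80·β^3 ≥ 36 and β^3 ≥ 9/20.
β ≥ (9/20)^(1/3) ≈ 0.766.

0.766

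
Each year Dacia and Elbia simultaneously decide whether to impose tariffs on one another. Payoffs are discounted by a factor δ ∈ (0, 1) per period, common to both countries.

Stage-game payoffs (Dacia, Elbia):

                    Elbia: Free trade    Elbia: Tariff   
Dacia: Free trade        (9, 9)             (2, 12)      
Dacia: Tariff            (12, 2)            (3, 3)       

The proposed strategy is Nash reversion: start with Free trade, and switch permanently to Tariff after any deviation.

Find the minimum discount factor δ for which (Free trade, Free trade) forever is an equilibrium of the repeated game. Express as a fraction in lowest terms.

Under grim trigger the critical discount factor is (T−C)/(T−P) with T = 12, C = 9, P = 3.
δ* = (12−9)/(12−3) = 3/9 = 1/3.

1/3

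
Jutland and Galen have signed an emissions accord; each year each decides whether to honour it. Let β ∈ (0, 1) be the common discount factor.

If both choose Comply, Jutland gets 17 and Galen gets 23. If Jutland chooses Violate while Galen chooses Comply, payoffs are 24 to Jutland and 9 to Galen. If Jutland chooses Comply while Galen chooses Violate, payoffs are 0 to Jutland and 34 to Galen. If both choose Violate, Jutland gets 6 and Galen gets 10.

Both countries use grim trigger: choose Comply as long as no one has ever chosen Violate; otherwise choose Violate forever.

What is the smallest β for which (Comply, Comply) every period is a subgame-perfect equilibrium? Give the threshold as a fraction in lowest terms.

Jutland's threshold: (24−17)/(24−6) = 7/18.
Galen's threshold: (34−23)/(34−10) = 11/24.
7/18 < 11/24, so Galen binds and β* = 11/24.

11/24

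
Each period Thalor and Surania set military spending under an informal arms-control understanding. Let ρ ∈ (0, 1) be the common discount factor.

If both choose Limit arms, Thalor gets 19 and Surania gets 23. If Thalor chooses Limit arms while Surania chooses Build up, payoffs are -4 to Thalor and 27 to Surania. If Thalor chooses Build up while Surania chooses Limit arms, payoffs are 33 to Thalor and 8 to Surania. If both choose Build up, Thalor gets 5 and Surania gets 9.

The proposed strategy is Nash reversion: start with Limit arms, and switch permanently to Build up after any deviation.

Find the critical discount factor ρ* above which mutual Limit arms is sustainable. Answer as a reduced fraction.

1/2

Thalor: cooperation gives 19 each period; deviation gives 33 once then 5 forever.
  19/(1−ρ) ≥ 33 + 5ρ/(1−ρ) ⇒ ρ ≥ 14/28 = 1/2.
Surania: cooperation gives 23 each period; deviation gives 27 once then 9 forever.
  ρ ≥ 4/18 = 2/9.
Both must hold, so the binding constraint is Thalor's: ρ ≥ 1/2.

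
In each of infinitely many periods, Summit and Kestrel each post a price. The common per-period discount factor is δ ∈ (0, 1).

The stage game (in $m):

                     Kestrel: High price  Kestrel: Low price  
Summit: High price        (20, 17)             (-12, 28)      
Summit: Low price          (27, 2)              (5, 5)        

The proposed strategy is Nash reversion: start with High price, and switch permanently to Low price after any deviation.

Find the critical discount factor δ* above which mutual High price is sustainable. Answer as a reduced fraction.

11/23

For Summit: deviation gain 27−20 = 7, per-period punishment loss 20−5 = 15. IC gives δ ≥ 7/22.
For Kestrel: gain 11, loss 12 per period, so δ ≥ 11/23.
The tighter constraint is Kestrel's, so cooperation needs δ ≥ 11/23.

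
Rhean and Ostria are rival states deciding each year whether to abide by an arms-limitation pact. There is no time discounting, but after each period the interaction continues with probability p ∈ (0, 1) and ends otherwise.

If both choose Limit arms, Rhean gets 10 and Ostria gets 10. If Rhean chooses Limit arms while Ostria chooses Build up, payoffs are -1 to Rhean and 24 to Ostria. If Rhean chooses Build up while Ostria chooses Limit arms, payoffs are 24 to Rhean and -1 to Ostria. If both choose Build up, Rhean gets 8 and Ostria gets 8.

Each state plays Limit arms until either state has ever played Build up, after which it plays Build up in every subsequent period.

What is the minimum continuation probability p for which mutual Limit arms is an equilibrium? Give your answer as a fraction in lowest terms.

7/8

With no time discounting, the continuation probability p plays the role of the discount factor.
Grim-trigger IC: 10/(1−p) ≥ 24 + 8p/(1−p) ⇒ p ≥ (24−10)/(24−8) = 7/8.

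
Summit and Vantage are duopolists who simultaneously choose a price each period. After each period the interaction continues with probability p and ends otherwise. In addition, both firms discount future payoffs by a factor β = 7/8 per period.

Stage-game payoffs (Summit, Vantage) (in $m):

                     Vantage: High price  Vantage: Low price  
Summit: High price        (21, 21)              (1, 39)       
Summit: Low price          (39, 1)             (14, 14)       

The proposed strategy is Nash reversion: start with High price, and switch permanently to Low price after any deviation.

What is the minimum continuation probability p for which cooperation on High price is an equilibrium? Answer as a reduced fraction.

Expected continuation weight on next period's payoff is β·p = 7/8·p, which plays the role of the discount factor.
Cooperation requires 7/8·p ≥ (39−21)/(39−14) = 18/25, hence p ≥ 144/175.

144/175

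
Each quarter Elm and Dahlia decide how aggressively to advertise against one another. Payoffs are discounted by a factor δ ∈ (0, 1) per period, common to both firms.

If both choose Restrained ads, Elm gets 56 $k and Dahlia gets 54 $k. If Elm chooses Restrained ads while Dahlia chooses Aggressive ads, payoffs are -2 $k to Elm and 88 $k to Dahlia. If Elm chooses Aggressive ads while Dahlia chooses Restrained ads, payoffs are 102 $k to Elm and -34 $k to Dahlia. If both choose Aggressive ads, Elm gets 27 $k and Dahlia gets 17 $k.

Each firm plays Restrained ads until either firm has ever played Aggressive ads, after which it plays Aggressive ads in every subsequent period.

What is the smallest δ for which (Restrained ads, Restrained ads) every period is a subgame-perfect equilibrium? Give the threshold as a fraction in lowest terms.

For Elm: deviation gain 102−56 = 46, per-period punishment loss 56−27 = 29. IC gives δ ≥ 46/75.
For Dahlia: gain 34, loss 37 per period, so δ ≥ 34/71.
The tighter constraint is Elm's, so cooperation needs δ ≥ 46/75.

46/75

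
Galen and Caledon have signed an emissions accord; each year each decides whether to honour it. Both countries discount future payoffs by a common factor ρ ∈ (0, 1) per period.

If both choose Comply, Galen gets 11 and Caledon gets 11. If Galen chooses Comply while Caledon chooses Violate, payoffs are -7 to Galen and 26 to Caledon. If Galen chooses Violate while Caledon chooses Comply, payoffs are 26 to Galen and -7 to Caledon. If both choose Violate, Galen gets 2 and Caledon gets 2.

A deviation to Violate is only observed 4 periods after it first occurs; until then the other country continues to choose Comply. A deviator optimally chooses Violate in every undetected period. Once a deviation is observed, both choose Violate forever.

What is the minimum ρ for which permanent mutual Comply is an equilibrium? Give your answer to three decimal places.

0.889

The best deviation is to choose Violate for all 4 undetected periods, earning 26 each, then 2 forever once detected.
Deviation value: 26(1−ρ^4)/(1−ρ) + 2ρ^4/(1−ρ); cooperation value: 11/(1−ρ).
IC: 11 ≥ 26(1−ρ^4) + 2ρ^4 = 26 − 24ρ^4.
So ρ^4 ≥ 15/24 = 5/8, giving ρ ≥ (5/8)^(1/4) ≈ 0.889.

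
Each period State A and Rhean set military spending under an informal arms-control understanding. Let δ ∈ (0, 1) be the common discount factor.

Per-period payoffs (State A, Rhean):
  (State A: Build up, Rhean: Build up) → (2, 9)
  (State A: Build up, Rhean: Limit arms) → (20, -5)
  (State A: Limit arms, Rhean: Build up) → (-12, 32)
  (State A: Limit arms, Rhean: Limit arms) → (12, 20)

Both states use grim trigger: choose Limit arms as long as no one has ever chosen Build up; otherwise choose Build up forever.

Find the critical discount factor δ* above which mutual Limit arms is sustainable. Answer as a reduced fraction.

12/23

State A: cooperation gives 12 each period; deviation gives 20 once then 2 forever.
  12/(1−δ) ≥ 20 + 2δ/(1−δ) ⇒ δ ≥ 8/18 = 4/9.
Rhean: cooperation gives 20 each period; deviation gives 32 once then 9 forever.
  δ ≥ 12/23.
Both must hold, so the binding constraint is Rhean's: δ ≥ 12/23.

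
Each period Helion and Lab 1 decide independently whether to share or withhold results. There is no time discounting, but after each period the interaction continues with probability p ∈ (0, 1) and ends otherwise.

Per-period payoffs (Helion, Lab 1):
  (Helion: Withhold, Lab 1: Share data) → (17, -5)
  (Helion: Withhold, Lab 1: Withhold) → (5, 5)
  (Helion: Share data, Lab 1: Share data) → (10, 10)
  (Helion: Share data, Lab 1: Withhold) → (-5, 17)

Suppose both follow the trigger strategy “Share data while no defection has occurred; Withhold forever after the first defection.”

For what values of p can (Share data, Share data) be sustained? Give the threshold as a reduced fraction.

With no time discounting, the continuation probability p plays the role of the discount factor.
Grim-trigger IC: 10/(1−p) ≥ 17 + 5p/(1−p) ⇒ p ≥ (17−10)/(17−5) = 7/12.

7/12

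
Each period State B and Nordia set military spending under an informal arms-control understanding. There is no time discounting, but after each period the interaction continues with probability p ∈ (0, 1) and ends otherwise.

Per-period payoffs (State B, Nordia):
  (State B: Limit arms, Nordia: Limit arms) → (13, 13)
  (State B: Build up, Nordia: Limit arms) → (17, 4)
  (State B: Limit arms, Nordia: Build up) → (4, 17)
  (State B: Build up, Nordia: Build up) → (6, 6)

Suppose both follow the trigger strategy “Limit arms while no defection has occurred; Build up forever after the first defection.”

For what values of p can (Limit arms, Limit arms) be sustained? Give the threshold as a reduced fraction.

4/11

Expected cooperation value is 13 + p·13 + p²·13 + … = 13/(1−p); deviation gives 17 + p·6/(1−p).
13 ≥ 17(1−p) + 6p ⇒ 11p ≥ 4 ⇒ p ≥ 4/11.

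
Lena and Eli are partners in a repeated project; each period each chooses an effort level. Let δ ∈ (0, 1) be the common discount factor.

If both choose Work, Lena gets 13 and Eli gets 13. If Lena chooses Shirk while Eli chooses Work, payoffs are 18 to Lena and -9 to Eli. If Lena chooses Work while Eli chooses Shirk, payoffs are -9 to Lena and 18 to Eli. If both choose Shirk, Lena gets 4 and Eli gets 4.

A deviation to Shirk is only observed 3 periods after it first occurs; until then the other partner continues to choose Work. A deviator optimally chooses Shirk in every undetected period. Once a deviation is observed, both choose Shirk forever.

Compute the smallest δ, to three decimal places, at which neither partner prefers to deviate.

0.709

A deviator earns 18 for 3 periods, then 4 forever; cooperating earns 13 forever. Multiplying the IC by (1−δ):
13 ≥ 18(1−δ^3) + 4δ^3, so 14·δ^3 ≥ 5 and δ^3 ≥ 5/14.
δ ≥ (5/14)^(1/3) ≈ 0.709.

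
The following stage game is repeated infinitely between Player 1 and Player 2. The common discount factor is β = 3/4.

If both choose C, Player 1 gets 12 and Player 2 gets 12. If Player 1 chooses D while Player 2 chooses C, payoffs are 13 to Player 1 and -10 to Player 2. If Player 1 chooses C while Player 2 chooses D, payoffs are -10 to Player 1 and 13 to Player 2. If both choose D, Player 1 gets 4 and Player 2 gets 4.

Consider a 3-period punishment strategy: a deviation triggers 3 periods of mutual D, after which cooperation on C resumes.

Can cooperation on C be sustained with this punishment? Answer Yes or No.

IC: β+…+β^3 ≥ (13−12)/(12−4) = 1/8.
At β = 3/4: partial sum = 1.7344 ≥ 0.1250. Cooperation sustainable.

Yes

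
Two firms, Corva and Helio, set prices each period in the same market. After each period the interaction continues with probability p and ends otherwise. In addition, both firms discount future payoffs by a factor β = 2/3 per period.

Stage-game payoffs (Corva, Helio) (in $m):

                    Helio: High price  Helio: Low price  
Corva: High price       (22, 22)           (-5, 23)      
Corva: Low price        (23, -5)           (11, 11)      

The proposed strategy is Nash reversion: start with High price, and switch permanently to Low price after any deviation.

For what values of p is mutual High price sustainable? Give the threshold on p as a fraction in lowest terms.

1/8

Expected continuation weight on next period's payoff is β·p = 2/3·p, which plays the role of the discount factor.
Cooperation requires 2/3·p ≥ (23−22)/(23−11) = 1/12, hence p ≥ 1/8.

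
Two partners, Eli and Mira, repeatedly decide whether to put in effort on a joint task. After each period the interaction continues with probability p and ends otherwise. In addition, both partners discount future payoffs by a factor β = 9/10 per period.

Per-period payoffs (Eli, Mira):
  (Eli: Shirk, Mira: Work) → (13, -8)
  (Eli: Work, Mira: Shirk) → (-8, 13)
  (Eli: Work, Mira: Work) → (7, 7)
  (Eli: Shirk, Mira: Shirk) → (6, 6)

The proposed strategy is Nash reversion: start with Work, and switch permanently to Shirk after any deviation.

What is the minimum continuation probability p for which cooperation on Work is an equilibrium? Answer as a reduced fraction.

20/21

Expected continuation weight on next period's payoff is β·p = 9/10·p, which plays the role of the discount factor.
Cooperation requires 9/10·p ≥ (13−7)/(13−6) = 6/7, hence p ≥ 20/21.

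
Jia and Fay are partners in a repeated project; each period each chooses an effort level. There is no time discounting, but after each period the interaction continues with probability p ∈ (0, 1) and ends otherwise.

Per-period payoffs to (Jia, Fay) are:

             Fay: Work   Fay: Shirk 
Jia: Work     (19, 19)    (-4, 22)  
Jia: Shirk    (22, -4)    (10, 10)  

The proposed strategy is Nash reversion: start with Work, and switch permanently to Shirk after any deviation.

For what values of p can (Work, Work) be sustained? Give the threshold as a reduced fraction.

Expected cooperation value is 19 + p·19 + p²·19 + … = 19/(1−p); deviation gives 22 + p·10/(1−p).
19 ≥ 22(1−p) + 10p ⇒ 12p ≥ 3 ⇒ p ≥ 3/12 = 1/4.

1/4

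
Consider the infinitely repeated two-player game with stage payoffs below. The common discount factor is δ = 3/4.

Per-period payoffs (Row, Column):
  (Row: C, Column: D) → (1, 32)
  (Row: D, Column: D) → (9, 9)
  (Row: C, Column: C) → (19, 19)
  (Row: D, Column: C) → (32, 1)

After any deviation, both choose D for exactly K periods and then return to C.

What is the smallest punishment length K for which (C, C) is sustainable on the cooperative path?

Need Σ_{k=1}^{K} δ^k ≥ (32−19)/(19−9) = 1.3000 at δ = 3/4.
At K = 1 the sum is 0.7500 < 1.3000; at K = 2 it is 1.3125 ≥ 1.3000.
So the minimum punishment length is K = 2.

2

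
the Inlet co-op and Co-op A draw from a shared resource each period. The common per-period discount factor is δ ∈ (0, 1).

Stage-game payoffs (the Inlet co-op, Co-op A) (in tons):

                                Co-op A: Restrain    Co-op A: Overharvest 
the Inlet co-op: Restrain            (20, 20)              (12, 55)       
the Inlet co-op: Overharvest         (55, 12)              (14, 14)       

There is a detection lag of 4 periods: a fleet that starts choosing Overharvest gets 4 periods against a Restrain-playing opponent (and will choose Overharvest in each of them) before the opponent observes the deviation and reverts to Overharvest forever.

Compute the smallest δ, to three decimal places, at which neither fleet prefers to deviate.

The best deviation is to choose Overharvest for all 4 undetected periods, earning 55 each, then 14 forever once detected.
Deviation value: 55(1−δ^4)/(1−δ) + 14δ^4/(1−δ); cooperation value: 20/(1−δ).
IC: 20 ≥ 55(1−δ^4) + 14δ^4 = 55 − 41δ^4.
So δ^4 ≥ 35/41, giving δ ≥ (35/41)^(1/4) ≈ 0.961.

0.961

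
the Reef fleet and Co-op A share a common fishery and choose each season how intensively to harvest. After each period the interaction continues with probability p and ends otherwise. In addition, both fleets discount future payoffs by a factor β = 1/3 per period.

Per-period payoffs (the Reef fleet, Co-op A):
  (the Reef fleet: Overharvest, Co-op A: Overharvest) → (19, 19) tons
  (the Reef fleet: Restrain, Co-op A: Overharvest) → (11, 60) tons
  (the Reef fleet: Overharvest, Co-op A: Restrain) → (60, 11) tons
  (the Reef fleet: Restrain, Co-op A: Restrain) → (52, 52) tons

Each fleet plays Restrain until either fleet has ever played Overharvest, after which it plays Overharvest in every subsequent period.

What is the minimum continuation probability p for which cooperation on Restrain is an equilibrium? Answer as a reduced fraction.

With continuation probability p and discount β, the effective per-period discount factor is βp.
Grim-trigger IC: βp ≥ (60−52)/(60−19) = 8/41.
So p ≥ (8/41)/(1/3) = 24/41.

24/41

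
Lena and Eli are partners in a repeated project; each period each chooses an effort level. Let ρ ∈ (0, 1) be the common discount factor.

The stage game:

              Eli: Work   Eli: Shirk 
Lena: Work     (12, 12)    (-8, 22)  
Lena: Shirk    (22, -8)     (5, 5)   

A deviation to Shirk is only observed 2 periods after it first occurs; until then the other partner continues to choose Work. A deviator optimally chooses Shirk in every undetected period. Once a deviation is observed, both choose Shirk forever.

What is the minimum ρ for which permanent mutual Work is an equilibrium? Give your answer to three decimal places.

Deviating for the 2 undetected periods gains 22−12 = 10 per period over cooperation, then loses 12−5 = 7 per period forever once punishment starts.
Gain: 10(1 + ρ + … + ρ^1); loss: 7·ρ^2/(1−ρ).
No profitable deviation ⇔ 10(1−ρ^2) ≤ 7·ρ^2, i.e. ρ^2 ≥ 10/(10+7) = 10/17.
Hence ρ ≥ (10/17)^(1/2) ≈ 0.767.

0.767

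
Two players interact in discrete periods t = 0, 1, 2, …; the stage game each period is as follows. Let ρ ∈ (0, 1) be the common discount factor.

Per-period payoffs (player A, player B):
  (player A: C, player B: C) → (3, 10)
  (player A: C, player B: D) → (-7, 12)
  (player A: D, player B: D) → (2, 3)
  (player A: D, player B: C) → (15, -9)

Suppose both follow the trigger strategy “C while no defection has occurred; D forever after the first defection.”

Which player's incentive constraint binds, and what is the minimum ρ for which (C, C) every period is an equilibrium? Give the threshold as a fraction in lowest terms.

player A's threshold: (15−3)/(15−2) = 12/13.
player B's threshold: (12−10)/(12−3) = 2/9.
12/13 > 2/9, so player A binds and ρ* = 12/13.

player A; ρ ≥ 12/13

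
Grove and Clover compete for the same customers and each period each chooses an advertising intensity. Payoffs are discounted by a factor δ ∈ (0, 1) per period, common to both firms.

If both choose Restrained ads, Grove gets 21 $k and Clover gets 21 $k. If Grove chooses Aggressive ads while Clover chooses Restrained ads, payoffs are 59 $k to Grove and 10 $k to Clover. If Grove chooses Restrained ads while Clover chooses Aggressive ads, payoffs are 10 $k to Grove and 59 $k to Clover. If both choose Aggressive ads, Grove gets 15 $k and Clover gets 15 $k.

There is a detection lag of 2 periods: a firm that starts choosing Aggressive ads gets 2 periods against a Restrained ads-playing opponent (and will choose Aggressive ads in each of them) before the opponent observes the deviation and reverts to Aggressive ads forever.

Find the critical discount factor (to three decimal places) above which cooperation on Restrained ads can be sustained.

A deviator earns 59 for 2 periods, then 15 forever; cooperating earns 21 forever. Multiplying the IC by (1−δ):
21 ≥ 59(1−δ^2) + 15δ^2, so 44·δ^2 ≥ 38 and δ^2 ≥ 19/22.
δ ≥ (19/22)^(1/2) ≈ 0.929.

0.929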